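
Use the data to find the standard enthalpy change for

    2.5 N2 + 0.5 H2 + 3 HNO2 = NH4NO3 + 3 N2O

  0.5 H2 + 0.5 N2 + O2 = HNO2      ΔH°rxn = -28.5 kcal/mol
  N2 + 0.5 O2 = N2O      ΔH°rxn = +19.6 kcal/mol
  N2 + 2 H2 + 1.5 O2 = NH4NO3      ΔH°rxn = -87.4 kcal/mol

ΔH°rxn = 56.9 kcal/mol

equation 1 reversed and × 3: (-3)·(-28.5) = +85.5 kcal/mol
equation 2 × 3: (3)·(+19.6) = +58.8 kcal/mol
equation 3 as written: -87.4 kcal/mol
ΔH°rxn = (+85.5) + (+58.8) + (-87.4) = 56.9 kcal/mol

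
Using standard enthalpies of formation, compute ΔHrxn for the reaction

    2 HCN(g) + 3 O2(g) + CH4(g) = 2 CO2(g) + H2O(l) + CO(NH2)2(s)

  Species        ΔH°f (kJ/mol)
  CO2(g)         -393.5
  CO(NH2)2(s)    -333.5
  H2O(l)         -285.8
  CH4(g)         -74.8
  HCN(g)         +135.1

Products: 2·(-393.5) + 1·(-285.8) + 1·(-333.5) = -1406.3
Reactants: 2·(+135.1) + 3·(+0.0) + 1·(-74.8) = +195.4
ΔHrxn = (-1406.3) − (+195.4) = -1601.7 kJ/mol

ΔHrxn = -1601.7 kJ/mol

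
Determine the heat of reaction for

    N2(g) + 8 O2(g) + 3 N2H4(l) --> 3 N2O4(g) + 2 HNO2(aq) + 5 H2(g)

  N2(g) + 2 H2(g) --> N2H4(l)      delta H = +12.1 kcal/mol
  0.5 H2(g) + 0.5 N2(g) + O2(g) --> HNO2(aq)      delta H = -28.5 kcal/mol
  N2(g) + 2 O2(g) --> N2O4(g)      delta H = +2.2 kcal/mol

equation 1 reversed and × 3: (-3)·(+12.1) = -36.3 kcal/mol
equation 2 × 2: (2)·(-28.5) = -57.0 kcal/mol
equation 3 × 3: (3)·(+2.2) = +6.6 kcal/mol
Combining the equations, delta H = (-36.3) + (-57.0) + (+6.6) = -86.7 kcal/mol

delta H = -86.7 kcal/mol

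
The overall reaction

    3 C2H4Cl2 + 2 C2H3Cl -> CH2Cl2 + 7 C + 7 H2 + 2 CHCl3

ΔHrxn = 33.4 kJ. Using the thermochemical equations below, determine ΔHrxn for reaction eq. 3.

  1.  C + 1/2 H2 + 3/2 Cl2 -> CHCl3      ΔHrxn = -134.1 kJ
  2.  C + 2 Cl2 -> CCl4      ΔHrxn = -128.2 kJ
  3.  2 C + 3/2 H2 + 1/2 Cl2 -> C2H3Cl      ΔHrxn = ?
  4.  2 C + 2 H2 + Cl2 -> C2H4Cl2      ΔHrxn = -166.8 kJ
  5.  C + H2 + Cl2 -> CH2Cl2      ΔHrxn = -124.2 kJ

ΔHrxn = 37.3 kJ

eq. 1 × 2: (2)·(-134.1) = -268.2 kJ
eq. 2: not needed.
eq. 3 reversed and × 2: contributes −2·x
eq. 4 reversed and × 3: (-3)·(-166.8) = +500.4 kJ
eq. 5 as written: -124.2 kJ
+33.4 = (-268.2) + (+500.4) + (-124.2) − 2·x
x = (+33.4 − (+108.0)) / (-2) = 37.3 kJ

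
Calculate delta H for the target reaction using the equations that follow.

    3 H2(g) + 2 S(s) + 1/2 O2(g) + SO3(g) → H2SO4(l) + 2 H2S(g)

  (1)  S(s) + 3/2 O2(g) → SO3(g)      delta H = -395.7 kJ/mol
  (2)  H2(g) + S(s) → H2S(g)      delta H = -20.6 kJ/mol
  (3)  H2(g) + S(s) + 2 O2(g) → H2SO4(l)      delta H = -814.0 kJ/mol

(1) reversed (SO3(g) must end up as a reactant): +395.7 kJ/mol
(2) × 2 (×2 to match 2 H2S(g) in the target): (2)·(-20.6) = -41.2 kJ/mol
(3) as written (H2SO4(l) already on the product side): -814.0 kJ/mol
By Hess's law, delta H = (-1)·(-395.7) + (2)·(-20.6) + (1)·(-814.0) = -459.5 kJ/mol

delta H = -459.5 kJ/mol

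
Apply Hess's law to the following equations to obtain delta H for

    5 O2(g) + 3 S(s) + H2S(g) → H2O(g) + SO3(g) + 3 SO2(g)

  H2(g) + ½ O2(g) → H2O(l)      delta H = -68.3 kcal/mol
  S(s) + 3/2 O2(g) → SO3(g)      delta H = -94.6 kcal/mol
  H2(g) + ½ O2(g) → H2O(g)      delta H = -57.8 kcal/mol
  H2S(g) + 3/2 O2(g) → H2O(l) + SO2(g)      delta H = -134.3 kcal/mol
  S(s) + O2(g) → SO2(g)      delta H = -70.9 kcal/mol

delta H = -360.2 kcal/mol

equation 1 reversed: +68.3 kcal/mol
equation 2 as written (SO3(g) already on the product side): -94.6 kcal/mol
equation 3 as written (H2O(g) already on the product side): -57.8 kcal/mol
equation 4 as written (H2S(g) already on the reactant side): -134.3 kcal/mol
equation 5 × 2: (2)·(-70.9) = -141.8 kcal/mol
Summing the manipulated equations, delta H = (+68.3) + (-94.6) + (-57.8) + (-134.3) + (-141.8) = -360.2 kcal/mol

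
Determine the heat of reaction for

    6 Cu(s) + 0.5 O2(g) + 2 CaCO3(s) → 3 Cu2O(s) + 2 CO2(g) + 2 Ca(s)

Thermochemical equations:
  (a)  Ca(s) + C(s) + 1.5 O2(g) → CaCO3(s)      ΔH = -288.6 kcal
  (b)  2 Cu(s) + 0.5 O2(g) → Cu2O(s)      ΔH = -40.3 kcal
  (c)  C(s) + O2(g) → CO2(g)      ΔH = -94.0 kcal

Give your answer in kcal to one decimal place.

ΔH = 268.3 kcal

(a) reversed and × 2: (-2)·(-288.6) = +577.2 kcal
(b) × 3: (3)·(-40.3) = -120.9 kcal
(c) × 2: (2)·(-94.0) = -188.0 kcal
Since enthalpy is a state function, ΔH = (-2)·(-288.6) + (3)·(-40.3) + (2)·(-94.0) = 268.3 kcal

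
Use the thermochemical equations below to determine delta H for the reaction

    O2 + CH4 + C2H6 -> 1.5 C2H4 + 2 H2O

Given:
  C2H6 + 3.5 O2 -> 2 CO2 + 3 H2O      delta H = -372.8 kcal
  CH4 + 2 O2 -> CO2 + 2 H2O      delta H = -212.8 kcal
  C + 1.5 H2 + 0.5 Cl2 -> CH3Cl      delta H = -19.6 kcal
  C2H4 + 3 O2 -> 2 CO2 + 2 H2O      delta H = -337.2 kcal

delta H = -79.8 kcal

equation 1 as written: -372.8 kcal
equation 2 as written: -212.8 kcal
equation 3: not needed.
equation 4 reversed and × 3/2: (-3/2)·(-337.2) = +505.8 kcal
delta H = (1)·(-372.8) + (1)·(-212.8) + (-3/2)·(-337.2) = -79.8 kcal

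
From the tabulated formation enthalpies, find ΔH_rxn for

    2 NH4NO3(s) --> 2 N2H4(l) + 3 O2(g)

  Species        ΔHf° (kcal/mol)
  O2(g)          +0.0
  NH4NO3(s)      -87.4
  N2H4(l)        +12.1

ΔH_rxn = 199.0 kcal/mol

Products: 2·(+12.1) + 3·(+0.0) = +24.2
Reactants: 2·(-87.4) = -174.8
ΔH_rxn = (+24.2) − (-174.8) = 199.0 kcal/mol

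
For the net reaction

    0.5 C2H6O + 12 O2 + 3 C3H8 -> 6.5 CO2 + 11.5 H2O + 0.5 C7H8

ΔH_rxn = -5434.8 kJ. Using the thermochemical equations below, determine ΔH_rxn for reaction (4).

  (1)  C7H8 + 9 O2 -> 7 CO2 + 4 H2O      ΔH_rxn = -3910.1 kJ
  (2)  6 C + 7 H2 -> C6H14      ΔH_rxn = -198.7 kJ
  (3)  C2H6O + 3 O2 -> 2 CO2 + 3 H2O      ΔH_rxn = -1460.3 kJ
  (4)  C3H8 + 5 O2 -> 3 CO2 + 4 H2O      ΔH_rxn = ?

ΔH_rxn = -2219.9 kJ

(1) reversed and × 1/2 (C7H8 must end up as a product; ×1/2 to match 1/2 C7H8 in the target): (-1/2)·(-3910.1) = +1955.05 kJ
(2): not needed (C6H14 appears nowhere else).
(3) × 1/2 (scale by 1/2 for the 1/2 C2H6O): (1/2)·(-1460.3) = -730.15 kJ
(4) × 3 (×3 to match 3 C3H8 in the target): contributes 3·x
-5434.8 = (+1955.05) + (-730.15) + 3·x
x = (-5434.8 − (+1224.9)) / (3) = -2219.9 kJ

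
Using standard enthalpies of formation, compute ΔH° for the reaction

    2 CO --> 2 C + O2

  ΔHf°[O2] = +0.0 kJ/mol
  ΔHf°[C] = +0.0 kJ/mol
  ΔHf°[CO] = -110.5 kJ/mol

ΔH° = 221.0 kJ/mol

Products: 2·(+0.0) + 1·(+0.0) = +0.0
Reactants: 2·(-110.5) = -221.0
ΔH° = (+0.0) − (-221.0) = 221.0 kJ/mol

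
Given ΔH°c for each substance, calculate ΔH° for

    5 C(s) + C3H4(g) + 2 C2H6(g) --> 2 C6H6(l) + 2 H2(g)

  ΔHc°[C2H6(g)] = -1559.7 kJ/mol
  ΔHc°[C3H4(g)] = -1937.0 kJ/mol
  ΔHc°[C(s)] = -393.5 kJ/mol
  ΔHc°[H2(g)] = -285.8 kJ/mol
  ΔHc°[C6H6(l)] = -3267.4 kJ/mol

ΔH° = 82.5 kJ/mol

With combustion enthalpies, reactants minus products:
= [5·(-393.5) + 1·(-1937.0) + 2·(-1559.7)] − [2·(-3267.4) + 2·(-285.8)]
= 82.5 kJ/mol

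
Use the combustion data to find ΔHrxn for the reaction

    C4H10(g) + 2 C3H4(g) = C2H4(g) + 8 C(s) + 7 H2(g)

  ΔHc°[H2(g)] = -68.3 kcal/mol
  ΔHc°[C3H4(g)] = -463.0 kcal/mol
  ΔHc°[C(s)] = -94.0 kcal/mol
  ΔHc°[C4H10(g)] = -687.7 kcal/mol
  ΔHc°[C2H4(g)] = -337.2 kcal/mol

ΔHrxn = -46.4 kcal/mol

With combustion enthalpies, reactants minus products:
= [1·(-687.7) + 2·(-463.0)] − [1·(-337.2) + 8·(-94.0) + 7·(-68.3)]
= -46.4 kcal/mol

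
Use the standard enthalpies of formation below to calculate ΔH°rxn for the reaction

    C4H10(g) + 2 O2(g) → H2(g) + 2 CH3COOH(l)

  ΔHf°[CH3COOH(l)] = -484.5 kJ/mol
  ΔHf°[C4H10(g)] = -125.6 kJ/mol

Products: 1·(+0.0) + 2·(-484.5) = -969.0
Reactants: 1·(-125.6) + 2·(+0.0) = -125.6
ΔH°rxn = (-969.0) − (-125.6) = -843.4 kJ/mol

ΔH°rxn = -843.4 kJ/mol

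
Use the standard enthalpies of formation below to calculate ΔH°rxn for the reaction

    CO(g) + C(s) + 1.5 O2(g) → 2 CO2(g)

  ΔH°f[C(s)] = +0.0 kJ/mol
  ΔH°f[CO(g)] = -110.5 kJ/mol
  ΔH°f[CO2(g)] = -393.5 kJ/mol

ΔH°rxn = -676.5 kJ/mol

ΔH°rxn = Σ nΔHf°(products) − Σ nΔHf°(reactants).
Products: 2·(-393.5) = -787.0
Reactants: 1·(-110.5) + 1·(+0.0) + 3/2·(+0.0) = -110.5
ΔH°rxn = (-787.0) − (-110.5) = -676.5 kJ/mol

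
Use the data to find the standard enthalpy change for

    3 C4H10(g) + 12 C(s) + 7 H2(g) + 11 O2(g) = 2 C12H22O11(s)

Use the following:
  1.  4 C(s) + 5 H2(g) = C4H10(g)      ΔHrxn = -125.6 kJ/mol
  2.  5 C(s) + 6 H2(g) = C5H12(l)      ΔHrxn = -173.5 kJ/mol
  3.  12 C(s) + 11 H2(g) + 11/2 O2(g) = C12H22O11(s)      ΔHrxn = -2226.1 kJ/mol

ΔHrxn = -4075.4 kJ/mol

eq. 1 reversed and × 3 (reverse to put C4H10(g) on the reactant side; ×3 to match 3 C4H10(g) in the target): (-3)·(-125.6) = +376.8 kJ/mol
eq. 2: not needed (C5H12(l) appears nowhere else).
eq. 3 × 2 (scale by 2 for the 2 C12H22O11(s)): (2)·(-2226.1) = -4452.2 kJ/mol
Summing the manipulated equations, ΔHrxn = (-3)·(-125.6) + (2)·(-2226.1) = -4075.4 kJ/mol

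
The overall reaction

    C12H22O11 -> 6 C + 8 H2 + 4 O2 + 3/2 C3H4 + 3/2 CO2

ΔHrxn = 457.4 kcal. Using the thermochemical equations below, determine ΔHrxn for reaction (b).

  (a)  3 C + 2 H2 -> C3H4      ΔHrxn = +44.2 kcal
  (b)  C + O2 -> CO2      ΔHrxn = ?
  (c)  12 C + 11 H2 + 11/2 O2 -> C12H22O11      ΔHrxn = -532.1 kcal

(a) × 3/2 (×3/2 to match 3/2 C3H4 in the target): (3/2)·(+44.2) = +66.3 kcal
(b) × 3/2 (×3/2 to match 3/2 CO2 in the target): contributes 3/2·x
(c) reversed (C12H22O11 must end up as a reactant): +532.1 kcal
+457.4 = (+66.3) + (+532.1) + 3/2·x
x = (+457.4 − (+598.4)) / (3/2) = -94.0 kcal

ΔHrxn = -94.0 kcal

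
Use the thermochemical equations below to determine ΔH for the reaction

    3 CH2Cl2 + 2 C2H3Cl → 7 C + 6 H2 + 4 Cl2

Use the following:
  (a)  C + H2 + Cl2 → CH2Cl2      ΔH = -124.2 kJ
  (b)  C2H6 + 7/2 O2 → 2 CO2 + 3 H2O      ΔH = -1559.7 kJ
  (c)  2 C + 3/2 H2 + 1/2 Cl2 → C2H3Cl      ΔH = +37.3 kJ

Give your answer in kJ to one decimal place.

ΔH = 298.0 kJ

(a) reversed and × 3: (-3)·(-124.2) = +372.6 kJ
(b): not needed.
(c) reversed and × 2: (-2)·(+37.3) = -74.6 kJ
Since enthalpy is a state function, ΔH = (-3)·(-124.2) + (-2)·(+37.3) = 298.0 kJ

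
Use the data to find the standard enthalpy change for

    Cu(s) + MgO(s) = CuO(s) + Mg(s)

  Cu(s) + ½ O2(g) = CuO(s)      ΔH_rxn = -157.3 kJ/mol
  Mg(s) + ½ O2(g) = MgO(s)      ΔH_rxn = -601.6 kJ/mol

equation 1 as written: -157.3 kJ/mol
equation 2 reversed: +601.6 kJ/mol
ΔH_rxn = (1)·(-157.3) + (-1)·(-601.6) = 444.3 kJ/mol

ΔH_rxn = 444.3 kJ/mol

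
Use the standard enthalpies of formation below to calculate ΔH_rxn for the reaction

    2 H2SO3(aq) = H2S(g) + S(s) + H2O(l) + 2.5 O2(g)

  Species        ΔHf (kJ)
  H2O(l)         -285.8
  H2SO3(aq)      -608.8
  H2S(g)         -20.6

Products: 1·(-20.6) + 1·(+0.0) + 1·(-285.8) + 5/2·(+0.0) = -306.4
Reactants: 2·(-608.8) = -1217.6
ΔH_rxn = (-306.4) − (-1217.6) = 911.2 kJ

ΔH_rxn = 911.2 kJ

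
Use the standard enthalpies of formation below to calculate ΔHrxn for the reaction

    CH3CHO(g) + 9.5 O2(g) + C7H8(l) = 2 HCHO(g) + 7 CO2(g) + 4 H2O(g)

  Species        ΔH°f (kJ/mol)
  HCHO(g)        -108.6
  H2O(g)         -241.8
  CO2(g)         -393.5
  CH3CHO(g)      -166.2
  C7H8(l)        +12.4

ΔHrxn = -3785.1 kJ/mol

Products: 2·(-108.6) + 7·(-393.5) + 4·(-241.8) = -3938.9
Reactants: 1·(-166.2) + 19/2·(+0.0) + 1·(+12.4) = -153.8
ΔHrxn = (-3938.9) − (-153.8) = -3785.1 kJ/mol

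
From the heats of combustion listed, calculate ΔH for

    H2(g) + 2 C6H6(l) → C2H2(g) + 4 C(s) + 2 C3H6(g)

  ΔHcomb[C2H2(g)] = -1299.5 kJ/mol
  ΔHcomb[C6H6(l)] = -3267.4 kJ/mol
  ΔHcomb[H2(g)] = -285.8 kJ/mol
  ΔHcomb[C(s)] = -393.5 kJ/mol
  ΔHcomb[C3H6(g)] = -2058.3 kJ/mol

Using ΔH = Σ nΔHc°(reactants) − Σ nΔHc°(products):
= [1·(-285.8) + 2·(-3267.4)] − [1·(-1299.5) + 4·(-393.5) + 2·(-2058.3)]
= 169.5 kJ/mol

ΔH = 169.5 kJ/mol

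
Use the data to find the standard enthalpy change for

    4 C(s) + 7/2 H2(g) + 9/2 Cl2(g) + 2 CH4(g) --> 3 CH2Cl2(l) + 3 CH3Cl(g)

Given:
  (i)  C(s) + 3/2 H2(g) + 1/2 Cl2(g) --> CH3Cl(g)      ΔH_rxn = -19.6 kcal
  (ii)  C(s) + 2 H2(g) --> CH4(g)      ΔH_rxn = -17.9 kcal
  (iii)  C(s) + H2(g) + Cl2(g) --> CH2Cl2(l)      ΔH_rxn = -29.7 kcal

(i) × 3: (3)·(-19.6) = -58.8 kcal
(ii) reversed and × 2: (-2)·(-17.9) = +35.8 kcal
(iii) × 3: (3)·(-29.7) = -89.1 kcal
Since enthalpy is a state function, ΔH_rxn = (3)·(-19.6) + (-2)·(-17.9) + (3)·(-29.7) = -112.1 kcal

ΔH_rxn = -112.1 kcal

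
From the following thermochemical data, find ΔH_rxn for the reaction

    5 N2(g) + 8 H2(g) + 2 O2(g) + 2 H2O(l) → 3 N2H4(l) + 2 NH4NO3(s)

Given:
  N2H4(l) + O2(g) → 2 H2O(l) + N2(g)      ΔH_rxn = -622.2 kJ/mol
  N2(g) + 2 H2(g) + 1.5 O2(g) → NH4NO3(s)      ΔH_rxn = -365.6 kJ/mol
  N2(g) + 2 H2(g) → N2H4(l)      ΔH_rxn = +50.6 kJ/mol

equation 1 reversed: +622.2 kJ/mol
equation 2 × 2: (2)·(-365.6) = -731.2 kJ/mol
equation 3 × 2: (2)·(+50.6) = +101.2 kJ/mol
ΔH_rxn = (-1)·(-622.2) + (2)·(-365.6) + (2)·(+50.6) = -7.8 kJ/mol

ΔH_rxn = -7.8 kJ/mol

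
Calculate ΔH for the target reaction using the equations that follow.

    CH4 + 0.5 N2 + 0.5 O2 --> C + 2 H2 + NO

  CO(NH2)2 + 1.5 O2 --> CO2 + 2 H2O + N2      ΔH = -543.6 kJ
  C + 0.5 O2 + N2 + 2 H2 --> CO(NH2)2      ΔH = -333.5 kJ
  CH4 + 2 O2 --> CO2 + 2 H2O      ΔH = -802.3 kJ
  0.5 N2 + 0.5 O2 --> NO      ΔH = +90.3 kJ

ΔH = 165.1 kJ

equation 1 reversed: +543.6 kJ
equation 2 reversed (reverse to put C on the product side): +333.5 kJ
equation 3 as written (CH4 already on the reactant side): -802.3 kJ
equation 4 as written (NO already on the product side): +90.3 kJ
Since enthalpy is a state function, ΔH = (+543.6) + (+333.5) + (-802.3) + (+90.3) = 165.1 kJ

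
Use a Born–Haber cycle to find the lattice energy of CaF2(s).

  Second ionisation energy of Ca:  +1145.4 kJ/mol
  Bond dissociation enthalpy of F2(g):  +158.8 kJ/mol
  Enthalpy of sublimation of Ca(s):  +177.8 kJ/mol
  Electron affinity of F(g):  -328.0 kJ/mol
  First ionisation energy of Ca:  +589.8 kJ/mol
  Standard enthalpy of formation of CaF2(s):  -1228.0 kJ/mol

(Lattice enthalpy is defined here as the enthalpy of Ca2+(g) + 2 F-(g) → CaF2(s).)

U = -2643.8 kJ/mol

ΔHf° = 1·ΔHsub + 1·(ΣIE) + 1·D(F2) + 2·EA + U
-1228.0 = 1·(+177.8) + 1·(+1735.2) + 1·(+158.8) + 2·(-328.0) + U
U = -1228.0 − (+1415.8) = -2643.8 kJ/mol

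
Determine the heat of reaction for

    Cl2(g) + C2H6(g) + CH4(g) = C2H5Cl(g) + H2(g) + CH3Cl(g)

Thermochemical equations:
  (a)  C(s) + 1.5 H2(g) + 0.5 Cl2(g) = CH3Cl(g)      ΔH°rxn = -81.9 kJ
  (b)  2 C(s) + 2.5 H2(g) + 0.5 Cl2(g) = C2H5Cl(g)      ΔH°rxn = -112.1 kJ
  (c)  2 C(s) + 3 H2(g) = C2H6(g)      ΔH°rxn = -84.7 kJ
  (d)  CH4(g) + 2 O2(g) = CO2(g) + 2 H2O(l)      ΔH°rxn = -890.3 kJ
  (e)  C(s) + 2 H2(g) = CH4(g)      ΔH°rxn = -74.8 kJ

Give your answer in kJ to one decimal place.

ΔH°rxn = -34.5 kJ

(a) as written (CH3Cl(g) already on the product side): -81.9 kJ
(b) as written (C2H5Cl(g) already on the product side): -112.1 kJ
(c) reversed (C2H6(g) must end up as a reactant): +84.7 kJ
(d): not needed (CO2(g) appears nowhere else).
(e) reversed: +74.8 kJ
ΔH°rxn = (1)·(-81.9) + (1)·(-112.1) + (-1)·(-84.7) + (-1)·(-74.8) = -34.5 kJ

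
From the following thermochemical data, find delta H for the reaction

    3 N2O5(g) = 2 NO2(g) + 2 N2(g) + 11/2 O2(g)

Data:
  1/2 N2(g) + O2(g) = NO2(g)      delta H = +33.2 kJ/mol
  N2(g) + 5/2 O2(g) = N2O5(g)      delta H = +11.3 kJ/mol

equation 1 × 2: (2)·(+33.2) = +66.4 kJ/mol
equation 2 reversed and × 3: (-3)·(+11.3) = -33.9 kJ/mol
delta H = (+66.4) + (-33.9) = 32.5 kJ/mol

delta H = 32.5 kJ/mol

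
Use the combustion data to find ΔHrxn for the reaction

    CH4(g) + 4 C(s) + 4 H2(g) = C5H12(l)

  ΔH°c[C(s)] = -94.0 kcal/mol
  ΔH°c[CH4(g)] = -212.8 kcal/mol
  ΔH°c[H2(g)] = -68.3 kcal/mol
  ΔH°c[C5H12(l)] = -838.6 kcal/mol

ΔHrxn = -23.4 kcal/mol

Using ΔH = Σ nΔHc°(reactants) − Σ nΔHc°(products):
= [1·(-212.8) + 4·(-94.0) + 4·(-68.3)] − [1·(-838.6)]
= -23.4 kcal/mol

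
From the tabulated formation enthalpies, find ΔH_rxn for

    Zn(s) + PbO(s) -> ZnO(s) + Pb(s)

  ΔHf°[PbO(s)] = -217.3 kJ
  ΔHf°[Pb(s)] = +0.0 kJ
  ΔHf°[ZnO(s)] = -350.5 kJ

Products: 1·(-350.5) + 1·(+0.0) = -350.5
Reactants: 1·(+0.0) + 1·(-217.3) = -217.3
ΔH_rxn = (-350.5) − (-217.3) = -133.2 kJ

ΔH_rxn = -133.2 kJ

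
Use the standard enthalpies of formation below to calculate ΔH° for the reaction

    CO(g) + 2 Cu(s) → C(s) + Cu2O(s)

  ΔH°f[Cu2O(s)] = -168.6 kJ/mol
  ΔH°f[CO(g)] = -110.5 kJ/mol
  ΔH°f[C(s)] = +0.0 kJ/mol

ΔH°rxn = Σ nΔHf°(products) − Σ nΔHf°(reactants).
Products: 1·(+0.0) + 1·(-168.6) = -168.6
Reactants: 1·(-110.5) + 2·(+0.0) = -110.5
ΔH° = (-168.6) − (-110.5) = -58.1 kJ/mol

ΔH° = -58.1 kJ/mol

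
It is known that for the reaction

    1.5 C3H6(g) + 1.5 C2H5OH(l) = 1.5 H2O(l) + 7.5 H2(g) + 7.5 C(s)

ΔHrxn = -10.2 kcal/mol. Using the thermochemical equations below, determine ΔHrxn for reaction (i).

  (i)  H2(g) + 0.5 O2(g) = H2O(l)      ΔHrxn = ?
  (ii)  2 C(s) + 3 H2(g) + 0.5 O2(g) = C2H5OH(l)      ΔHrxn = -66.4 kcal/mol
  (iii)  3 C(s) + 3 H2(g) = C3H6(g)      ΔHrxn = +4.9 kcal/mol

ΔHrxn = -68.3 kcal/mol

(i) × 3/2: contributes 3/2·x
(ii) reversed and × 3/2: (-3/2)·(-66.4) = +99.6 kcal/mol
(iii) reversed and × 3/2: (-3/2)·(+4.9) = -7.35 kcal/mol
-10.2 = (+99.6) + (-7.35) + 3/2·x
x = (-10.2 − (+92.25)) / (3/2) = -68.3 kcal/mol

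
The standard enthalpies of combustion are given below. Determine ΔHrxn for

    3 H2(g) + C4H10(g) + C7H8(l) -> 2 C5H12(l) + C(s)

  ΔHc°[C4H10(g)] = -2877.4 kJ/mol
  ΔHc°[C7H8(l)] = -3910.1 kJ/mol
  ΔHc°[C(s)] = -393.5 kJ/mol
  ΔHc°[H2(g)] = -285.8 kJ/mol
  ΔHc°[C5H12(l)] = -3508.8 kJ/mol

Using ΔH = Σ nΔHc°(reactants) − Σ nΔHc°(products):
= [3·(-285.8) + 1·(-2877.4) + 1·(-3910.1)] − [2·(-3508.8) + 1·(-393.5)]
= -233.8 kJ/mol

ΔHrxn = -233.8 kJ/mol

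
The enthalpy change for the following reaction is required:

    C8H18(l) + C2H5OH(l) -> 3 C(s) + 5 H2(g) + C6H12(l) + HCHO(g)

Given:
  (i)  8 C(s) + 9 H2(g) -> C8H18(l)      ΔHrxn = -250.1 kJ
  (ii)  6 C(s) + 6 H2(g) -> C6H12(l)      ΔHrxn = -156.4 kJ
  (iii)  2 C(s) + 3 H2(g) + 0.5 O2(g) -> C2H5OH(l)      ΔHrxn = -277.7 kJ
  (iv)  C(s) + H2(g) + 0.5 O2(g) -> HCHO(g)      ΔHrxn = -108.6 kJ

ΔHrxn = 262.8 kJ

(i) reversed: +250.1 kJ
(ii) as written: -156.4 kJ
(iii) reversed: +277.7 kJ
(iv) as written: -108.6 kJ
Combining the equations, ΔHrxn = (+250.1) + (-156.4) + (+277.7) + (-108.6) = 262.8 kJ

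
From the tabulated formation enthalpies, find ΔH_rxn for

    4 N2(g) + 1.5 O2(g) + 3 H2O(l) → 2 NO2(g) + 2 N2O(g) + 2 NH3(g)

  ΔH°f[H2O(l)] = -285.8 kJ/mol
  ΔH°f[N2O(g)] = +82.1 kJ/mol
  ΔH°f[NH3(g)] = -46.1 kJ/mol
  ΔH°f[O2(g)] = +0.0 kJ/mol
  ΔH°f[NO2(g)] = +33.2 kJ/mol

Products: 2·(+33.2) + 2·(+82.1) + 2·(-46.1) = +138.4
Reactants: 4·(+0.0) + 3/2·(+0.0) + 3·(-285.8) = -857.4
ΔH_rxn = (+138.4) − (-857.4) = 995.8 kJ/mol

ΔH_rxn = 995.8 kJ/mol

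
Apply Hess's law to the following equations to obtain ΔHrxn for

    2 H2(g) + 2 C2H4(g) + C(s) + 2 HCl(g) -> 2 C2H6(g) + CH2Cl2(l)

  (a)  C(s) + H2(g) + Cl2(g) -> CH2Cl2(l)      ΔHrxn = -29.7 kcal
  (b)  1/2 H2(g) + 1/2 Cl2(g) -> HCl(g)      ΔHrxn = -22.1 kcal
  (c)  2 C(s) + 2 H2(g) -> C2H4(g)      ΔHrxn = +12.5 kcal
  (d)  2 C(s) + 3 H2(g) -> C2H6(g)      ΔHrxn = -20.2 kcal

(a) as written: -29.7 kcal
(b) reversed and × 2: (-2)·(-22.1) = +44.2 kcal
(c) reversed and × 2: (-2)·(+12.5) = -25.0 kcal
(d) × 2: (2)·(-20.2) = -40.4 kcal
Combining the equations, ΔHrxn = (1)·(-29.7) + (-2)·(-22.1) + (-2)·(+12.5) + (2)·(-20.2) = -50.9 kcal

ΔHrxn = -50.9 kcal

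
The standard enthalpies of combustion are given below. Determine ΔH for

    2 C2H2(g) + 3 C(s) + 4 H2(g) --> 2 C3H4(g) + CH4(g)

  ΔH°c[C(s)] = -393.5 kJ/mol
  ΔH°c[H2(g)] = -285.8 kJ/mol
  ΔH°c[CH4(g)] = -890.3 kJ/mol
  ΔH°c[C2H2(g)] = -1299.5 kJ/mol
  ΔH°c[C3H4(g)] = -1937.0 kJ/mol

Using ΔH = Σ nΔHc°(reactants) − Σ nΔHc°(products):
= [2·(-1299.5) + 3·(-393.5) + 4·(-285.8)] − [2·(-1937.0) + 1·(-890.3)]
= -158.4 kJ/mol

ΔH = -158.4 kJ/mol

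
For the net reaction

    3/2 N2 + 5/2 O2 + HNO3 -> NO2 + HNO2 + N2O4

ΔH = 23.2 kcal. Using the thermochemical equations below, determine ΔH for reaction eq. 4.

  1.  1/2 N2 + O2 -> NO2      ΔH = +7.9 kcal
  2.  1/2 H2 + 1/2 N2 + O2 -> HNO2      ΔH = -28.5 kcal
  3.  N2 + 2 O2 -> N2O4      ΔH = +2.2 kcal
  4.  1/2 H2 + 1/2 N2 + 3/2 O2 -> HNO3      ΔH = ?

ΔH = -41.6 kcal

eq. 1 as written: +7.9 kcal
eq. 2 as written: -28.5 kcal
eq. 3 as written: +2.2 kcal
eq. 4 reversed: contributes −x
+23.2 = (+7.9) + (-28.5) + (+2.2) − x
x = (+23.2 − (-18.4)) / (-1) = -41.6 kcal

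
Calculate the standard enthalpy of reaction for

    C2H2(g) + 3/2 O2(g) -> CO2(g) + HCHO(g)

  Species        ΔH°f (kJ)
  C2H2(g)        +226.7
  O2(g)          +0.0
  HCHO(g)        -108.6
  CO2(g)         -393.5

Products: 1·(-393.5) + 1·(-108.6) = -502.1
Reactants: 1·(+226.7) + 3/2·(+0.0) = +226.7
ΔH°rxn = (-502.1) − (+226.7) = -728.8 kJ

ΔH°rxn = -728.8 kJ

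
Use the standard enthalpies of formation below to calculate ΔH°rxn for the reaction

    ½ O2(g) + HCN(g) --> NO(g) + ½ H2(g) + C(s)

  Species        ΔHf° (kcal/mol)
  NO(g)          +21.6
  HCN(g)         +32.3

Products: 1·(+21.6) + 1/2·(+0.0) + 1·(+0.0) = +21.6
Reactants: 1/2·(+0.0) + 1·(+32.3) = +32.3
ΔH°rxn = (+21.6) − (+32.3) = -10.7 kcal/mol

ΔH°rxn = -10.7 kcal/mol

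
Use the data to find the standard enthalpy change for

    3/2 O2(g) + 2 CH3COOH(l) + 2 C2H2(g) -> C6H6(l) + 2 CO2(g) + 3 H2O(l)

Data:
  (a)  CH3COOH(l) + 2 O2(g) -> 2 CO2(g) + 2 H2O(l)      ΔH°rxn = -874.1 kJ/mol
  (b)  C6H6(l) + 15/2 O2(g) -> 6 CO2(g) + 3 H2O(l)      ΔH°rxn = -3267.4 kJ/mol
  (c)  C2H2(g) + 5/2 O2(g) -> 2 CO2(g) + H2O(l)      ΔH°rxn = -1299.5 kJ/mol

ΔH°rxn = -1079.8 kJ/mol

(a) × 2 (×2 to match 2 CH3COOH(l) in the target): (2)·(-874.1) = -1748.2 kJ/mol
(b) reversed (reverse to put C6H6(l) on the product side): +3267.4 kJ/mol
(c) × 2 (×2 to match 2 C2H2(g) in the target): (2)·(-1299.5) = -2599.0 kJ/mol
Summing the manipulated equations, ΔH°rxn = (-1748.2) + (+3267.4) + (-2599.0) = -1079.8 kJ/mol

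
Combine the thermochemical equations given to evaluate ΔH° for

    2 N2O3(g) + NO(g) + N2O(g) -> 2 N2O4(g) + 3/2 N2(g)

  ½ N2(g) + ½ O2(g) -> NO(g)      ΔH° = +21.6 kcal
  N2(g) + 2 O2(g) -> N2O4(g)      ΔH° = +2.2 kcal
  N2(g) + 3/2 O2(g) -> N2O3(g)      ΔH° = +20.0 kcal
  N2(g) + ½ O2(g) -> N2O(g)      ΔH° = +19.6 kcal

equation 1 reversed (reverse to put NO(g) on the reactant side): -21.6 kcal
equation 2 × 2 (scale by 2 for the 2 N2O4(g)): (2)·(+2.2) = +4.4 kcal
equation 3 reversed and × 2 (N2O3(g) must end up as a reactant; scale by 2 for the 2 N2O3(g)): (-2)·(+20.0) = -40.0 kcal
equation 4 reversed (reverse to put N2O(g) on the reactant side): -19.6 kcal
Summing the manipulated equations, ΔH° = (-21.6) + (+4.4) + (-40.0) + (-19.6) = -76.8 kcal

ΔH° = -76.8 kcal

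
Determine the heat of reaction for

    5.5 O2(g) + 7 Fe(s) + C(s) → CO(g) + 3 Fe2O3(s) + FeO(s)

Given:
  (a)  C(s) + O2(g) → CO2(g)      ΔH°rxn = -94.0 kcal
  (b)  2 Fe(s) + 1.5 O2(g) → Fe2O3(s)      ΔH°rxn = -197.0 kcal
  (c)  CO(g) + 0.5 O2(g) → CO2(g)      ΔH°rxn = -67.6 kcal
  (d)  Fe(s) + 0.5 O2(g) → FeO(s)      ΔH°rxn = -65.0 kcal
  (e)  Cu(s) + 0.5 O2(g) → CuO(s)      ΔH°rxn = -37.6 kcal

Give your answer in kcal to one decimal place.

ΔH°rxn = -682.4 kcal

(a) as written: -94.0 kcal
(b) × 3: (3)·(-197.0) = -591.0 kcal
(c) reversed: +67.6 kcal
(d) as written: -65.0 kcal
(e): not needed.
Since enthalpy is a state function, ΔH°rxn = (-94.0) + (-591.0) + (+67.6) + (-65.0) = -682.4 kcal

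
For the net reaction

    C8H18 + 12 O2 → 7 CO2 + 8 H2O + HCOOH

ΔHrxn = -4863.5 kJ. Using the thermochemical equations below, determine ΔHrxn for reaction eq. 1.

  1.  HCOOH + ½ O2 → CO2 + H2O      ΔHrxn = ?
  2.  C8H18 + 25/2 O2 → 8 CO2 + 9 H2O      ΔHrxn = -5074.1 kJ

ΔHrxn = -210.6 kJ

eq. 1 reversed (HCOOH must end up as a product): contributes −x
eq. 2 as written (C8H18 already on the reactant side): -5074.1 kJ
-4863.5 = (-5074.1) − x
x = (-4863.5 − (-5074.1)) / (-1) = -210.6 kJ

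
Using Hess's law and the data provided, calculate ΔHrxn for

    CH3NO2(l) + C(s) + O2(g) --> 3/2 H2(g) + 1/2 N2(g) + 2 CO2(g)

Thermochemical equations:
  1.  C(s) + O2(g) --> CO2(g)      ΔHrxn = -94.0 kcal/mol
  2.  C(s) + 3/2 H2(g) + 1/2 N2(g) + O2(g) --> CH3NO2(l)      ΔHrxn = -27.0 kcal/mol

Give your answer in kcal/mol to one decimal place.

ΔHrxn = -161.0 kcal/mol

eq. 1 × 2 (×2 to match 2 CO2(g) in the target): (2)·(-94.0) = -188.0 kcal/mol
eq. 2 reversed (CH3NO2(l) must end up as a reactant): +27.0 kcal/mol
Combining the equations, ΔHrxn = (-188.0) + (+27.0) = -161.0 kcal/mol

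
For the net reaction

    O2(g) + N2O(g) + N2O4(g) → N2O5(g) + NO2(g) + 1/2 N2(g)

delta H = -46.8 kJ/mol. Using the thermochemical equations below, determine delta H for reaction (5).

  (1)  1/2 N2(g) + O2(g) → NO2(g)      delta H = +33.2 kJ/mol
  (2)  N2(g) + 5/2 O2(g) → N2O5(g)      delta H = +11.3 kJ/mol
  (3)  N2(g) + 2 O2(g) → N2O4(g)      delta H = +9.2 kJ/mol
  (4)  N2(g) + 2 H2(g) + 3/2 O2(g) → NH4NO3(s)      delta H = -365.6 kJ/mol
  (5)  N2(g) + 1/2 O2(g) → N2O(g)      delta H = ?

(1) as written: +33.2 kJ/mol
(2) as written: +11.3 kJ/mol
(3) reversed: -9.2 kJ/mol
(4): not needed.
(5) reversed: contributes −x
-46.8 = (+33.2) + (+11.3) + (-9.2) − x
x = (-46.8 − (+35.3)) / (-1) = 82.1 kJ/mol

delta H = 82.1 kJ/mol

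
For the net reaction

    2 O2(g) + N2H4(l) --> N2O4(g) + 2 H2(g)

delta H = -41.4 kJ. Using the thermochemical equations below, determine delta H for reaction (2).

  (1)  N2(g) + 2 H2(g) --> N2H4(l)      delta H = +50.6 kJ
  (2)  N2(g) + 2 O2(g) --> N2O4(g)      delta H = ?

delta H = 9.2 kJ

(1) reversed (reverse to put N2H4(l) on the reactant side): -50.6 kJ
(2) as written (N2O4(g) already on the product side): contributes x
-41.4 = (-50.6) + x
x = (-41.4 − (-50.6)) / (1) = 9.2 kJ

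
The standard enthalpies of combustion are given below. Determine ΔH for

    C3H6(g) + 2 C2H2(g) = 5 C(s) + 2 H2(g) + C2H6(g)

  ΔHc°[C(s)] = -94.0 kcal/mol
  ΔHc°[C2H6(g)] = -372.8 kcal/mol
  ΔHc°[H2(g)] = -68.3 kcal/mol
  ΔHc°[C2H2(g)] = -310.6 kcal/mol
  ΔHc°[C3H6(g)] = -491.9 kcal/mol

With combustion enthalpies, reactants minus products:
= [1·(-491.9) + 2·(-310.6)] − [5·(-94.0) + 2·(-68.3) + 1·(-372.8)]
= -133.7 kcal/mol

ΔH = -133.7 kcal/mol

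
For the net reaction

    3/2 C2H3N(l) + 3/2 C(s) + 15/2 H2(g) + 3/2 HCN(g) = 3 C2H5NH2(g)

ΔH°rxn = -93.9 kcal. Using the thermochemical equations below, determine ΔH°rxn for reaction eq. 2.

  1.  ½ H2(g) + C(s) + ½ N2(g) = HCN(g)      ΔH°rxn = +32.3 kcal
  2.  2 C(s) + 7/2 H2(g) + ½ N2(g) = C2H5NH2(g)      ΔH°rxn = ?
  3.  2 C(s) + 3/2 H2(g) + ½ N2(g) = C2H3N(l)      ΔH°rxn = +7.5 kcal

ΔH°rxn = -11.4 kcal

eq. 1 reversed and × 3/2 (reverse to put HCN(g) on the reactant side; scale by 3/2 for the 3/2 HCN(g)): (-3/2)·(+32.3) = -48.45 kcal
eq. 2 × 3 (scale by 3 for the 3 C2H5NH2(g)): contributes 3·x
eq. 3 reversed and × 3/2 (reverse to put C2H3N(l) on the reactant side; ×3/2 to match 3/2 C2H3N(l) in the target): (-3/2)·(+7.5) = -11.25 kcal
-93.9 = (-48.45) + (-11.25) + 3·x
x = (-93.9 − (-59.7)) / (3) = -11.4 kcal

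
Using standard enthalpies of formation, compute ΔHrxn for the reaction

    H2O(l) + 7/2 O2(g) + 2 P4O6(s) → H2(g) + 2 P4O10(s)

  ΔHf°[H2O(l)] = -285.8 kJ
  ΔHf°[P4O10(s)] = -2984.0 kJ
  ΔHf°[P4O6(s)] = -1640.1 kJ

ΔH°rxn = Σ nΔHf°(products) − Σ nΔHf°(reactants).
Products: 1·(+0.0) + 2·(-2984.0) = -5968.0
Reactants: 1·(-285.8) + 7/2·(+0.0) + 2·(-1640.1) = -3566.0
ΔHrxn = (-5968.0) − (-3566.0) = -2402.0 kJ

ΔHrxn = -2402.0 kJ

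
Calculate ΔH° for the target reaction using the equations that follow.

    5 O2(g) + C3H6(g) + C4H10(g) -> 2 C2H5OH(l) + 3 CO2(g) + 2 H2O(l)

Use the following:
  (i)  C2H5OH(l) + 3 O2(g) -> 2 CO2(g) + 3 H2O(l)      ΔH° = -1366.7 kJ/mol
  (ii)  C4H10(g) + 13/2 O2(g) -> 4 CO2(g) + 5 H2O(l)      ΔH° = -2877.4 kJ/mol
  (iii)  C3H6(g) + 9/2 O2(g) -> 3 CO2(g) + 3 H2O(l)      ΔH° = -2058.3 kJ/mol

ΔH° = -2202.3 kJ/mol

(i) reversed and × 2: (-2)·(-1366.7) = +2733.4 kJ/mol
(ii) as written: -2877.4 kJ/mol
(iii) as written: -2058.3 kJ/mol
Summing the manipulated equations, ΔH° = (+2733.4) + (-2877.4) + (-2058.3) = -2202.3 kJ/mol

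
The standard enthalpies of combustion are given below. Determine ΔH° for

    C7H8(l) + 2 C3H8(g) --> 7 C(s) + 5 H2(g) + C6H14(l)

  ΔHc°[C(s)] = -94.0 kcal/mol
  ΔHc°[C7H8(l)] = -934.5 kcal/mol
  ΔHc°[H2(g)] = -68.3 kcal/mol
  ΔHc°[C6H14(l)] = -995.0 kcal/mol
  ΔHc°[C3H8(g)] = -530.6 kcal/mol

ΔH° = -1.2 kcal/mol

Using ΔH = Σ nΔHc°(reactants) − Σ nΔHc°(products):
= [1·(-934.5) + 2·(-530.6)] − [7·(-94.0) + 5·(-68.3) + 1·(-995.0)]
= -1.2 kcal/mol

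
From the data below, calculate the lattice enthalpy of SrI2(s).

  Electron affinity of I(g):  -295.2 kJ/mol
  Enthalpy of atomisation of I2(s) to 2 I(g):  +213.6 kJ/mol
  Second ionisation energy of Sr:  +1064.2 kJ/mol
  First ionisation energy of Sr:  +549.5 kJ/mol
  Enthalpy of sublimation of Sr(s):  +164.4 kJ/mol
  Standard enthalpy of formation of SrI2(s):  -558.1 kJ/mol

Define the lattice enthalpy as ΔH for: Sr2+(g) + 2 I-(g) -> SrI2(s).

U = -1959.4 kJ/mol

ΔHf° = 1·ΔHsub + 1·(ΣIE) + 1·D(I2) + 2·EA + U
-558.1 = 1·(+164.4) + 1·(+1613.7) + 1·(+213.6) + 2·(-295.2) + U
U = -558.1 − (+1401.3) = -1959.4 kJ/mol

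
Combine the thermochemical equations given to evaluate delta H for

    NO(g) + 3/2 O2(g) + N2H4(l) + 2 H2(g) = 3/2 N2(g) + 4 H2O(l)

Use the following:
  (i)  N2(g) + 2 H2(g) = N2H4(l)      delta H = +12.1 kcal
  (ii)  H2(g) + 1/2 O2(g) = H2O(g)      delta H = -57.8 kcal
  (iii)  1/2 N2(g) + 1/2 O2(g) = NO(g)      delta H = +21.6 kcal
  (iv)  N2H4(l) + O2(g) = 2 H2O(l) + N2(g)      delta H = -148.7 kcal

(i) as written: +12.1 kcal
(ii): not needed.
(iii) reversed: -21.6 kcal
(iv) × 2: (2)·(-148.7) = -297.4 kcal
delta H = (+12.1) + (-21.6) + (-297.4) = -306.9 kcal

delta H = -306.9 kcal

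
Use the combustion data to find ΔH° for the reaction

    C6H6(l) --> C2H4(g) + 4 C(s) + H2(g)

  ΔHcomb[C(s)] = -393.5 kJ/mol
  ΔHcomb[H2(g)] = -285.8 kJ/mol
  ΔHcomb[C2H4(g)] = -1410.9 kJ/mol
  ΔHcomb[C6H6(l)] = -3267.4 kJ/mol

ΔH° = 3.3 kJ/mol

Using ΔH = Σ nΔHc°(reactants) − Σ nΔHc°(products):
= [1·(-3267.4)] − [1·(-1410.9) + 4·(-393.5) + 1·(-285.8)]
= 3.3 kJ/mol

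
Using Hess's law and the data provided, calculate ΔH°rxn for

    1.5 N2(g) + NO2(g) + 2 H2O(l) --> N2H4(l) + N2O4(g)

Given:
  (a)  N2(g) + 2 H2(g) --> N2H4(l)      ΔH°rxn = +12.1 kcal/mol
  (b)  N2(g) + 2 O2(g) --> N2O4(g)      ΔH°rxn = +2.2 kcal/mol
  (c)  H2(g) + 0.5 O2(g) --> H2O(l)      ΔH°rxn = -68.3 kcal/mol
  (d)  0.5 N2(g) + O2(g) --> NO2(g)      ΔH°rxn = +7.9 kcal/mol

(a) as written: +12.1 kcal/mol
(b) as written: +2.2 kcal/mol
(c) reversed and × 2: (-2)·(-68.3) = +136.6 kcal/mol
(d) reversed: -7.9 kcal/mol
By Hess's law, ΔH°rxn = (+12.1) + (+2.2) + (+136.6) + (-7.9) = 143.0 kcal/mol

ΔH°rxn = 143.0 kcal/mol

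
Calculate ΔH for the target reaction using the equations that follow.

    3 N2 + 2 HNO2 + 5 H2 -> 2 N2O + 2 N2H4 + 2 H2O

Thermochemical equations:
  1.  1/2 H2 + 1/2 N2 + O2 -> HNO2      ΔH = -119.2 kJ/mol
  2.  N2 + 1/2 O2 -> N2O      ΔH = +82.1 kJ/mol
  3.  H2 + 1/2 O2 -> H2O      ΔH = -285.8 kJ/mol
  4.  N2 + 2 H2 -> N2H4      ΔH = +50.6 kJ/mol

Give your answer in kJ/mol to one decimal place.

eq. 1 reversed and × 2: (-2)·(-119.2) = +238.4 kJ/mol
eq. 2 × 2: (2)·(+82.1) = +164.2 kJ/mol
eq. 3 × 2: (2)·(-285.8) = -571.6 kJ/mol
eq. 4 × 2: (2)·(+50.6) = +101.2 kJ/mol
ΔH = (-2)·(-119.2) + (2)·(+82.1) + (2)·(-285.8) + (2)·(+50.6) = -67.8 kJ/mol

ΔH = -67.8 kJ/mol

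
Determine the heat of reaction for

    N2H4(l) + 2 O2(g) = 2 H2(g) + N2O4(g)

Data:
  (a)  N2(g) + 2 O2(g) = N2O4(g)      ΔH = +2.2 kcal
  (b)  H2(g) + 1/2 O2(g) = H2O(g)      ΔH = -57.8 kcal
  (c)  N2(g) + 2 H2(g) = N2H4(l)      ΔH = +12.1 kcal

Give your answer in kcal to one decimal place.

ΔH = -9.9 kcal

(a) as written (N2O4(g) already on the product side): +2.2 kcal
(b): not needed (H2O(g) appears nowhere else).
(c) reversed (N2H4(l) must end up as a reactant): -12.1 kcal
By Hess's law, ΔH = (+2.2) + (-12.1) = -9.9 kcal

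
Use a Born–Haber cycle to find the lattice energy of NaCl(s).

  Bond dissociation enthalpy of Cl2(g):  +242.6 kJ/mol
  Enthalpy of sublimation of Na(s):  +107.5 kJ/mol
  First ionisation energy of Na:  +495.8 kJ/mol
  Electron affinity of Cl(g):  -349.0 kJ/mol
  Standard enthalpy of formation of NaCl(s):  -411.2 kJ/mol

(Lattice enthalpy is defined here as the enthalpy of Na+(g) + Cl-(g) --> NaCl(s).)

ΔHf° = 1·ΔHsub + 1·(ΣIE) + 1/2·D(Cl2) + 1·EA + U
-411.2 = 1·(+107.5) + 1·(+495.8) + 1/2·(+242.6) + 1·(-349.0) + U
U = -411.2 − (+375.6) = -786.8 kJ/mol

U = -786.8 kJ/mol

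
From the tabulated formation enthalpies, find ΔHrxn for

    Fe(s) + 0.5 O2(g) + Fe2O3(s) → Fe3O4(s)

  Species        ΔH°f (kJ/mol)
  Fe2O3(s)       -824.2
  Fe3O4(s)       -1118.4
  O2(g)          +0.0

ΔHrxn = -294.2 kJ/mol

Products: 1·(-1118.4) = -1118.4
Reactants: 1·(+0.0) + 1/2·(+0.0) + 1·(-824.2) = -824.2
ΔHrxn = (-1118.4) − (-824.2) = -294.2 kJ/mol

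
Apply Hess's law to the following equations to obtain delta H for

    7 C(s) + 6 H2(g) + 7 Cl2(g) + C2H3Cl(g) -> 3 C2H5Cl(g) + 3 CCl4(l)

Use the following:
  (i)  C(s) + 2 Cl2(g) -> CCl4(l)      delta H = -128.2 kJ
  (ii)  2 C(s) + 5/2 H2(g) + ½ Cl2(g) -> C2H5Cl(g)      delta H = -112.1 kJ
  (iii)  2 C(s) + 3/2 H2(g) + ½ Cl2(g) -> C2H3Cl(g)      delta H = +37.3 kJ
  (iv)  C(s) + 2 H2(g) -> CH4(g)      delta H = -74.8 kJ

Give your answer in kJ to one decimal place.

delta H = -758.2 kJ

(i) × 3: (3)·(-128.2) = -384.6 kJ
(ii) × 3: (3)·(-112.1) = -336.3 kJ
(iii) reversed: -37.3 kJ
(iv): not needed.
By Hess's law, delta H = (-384.6) + (-336.3) + (-37.3) = -758.2 kJ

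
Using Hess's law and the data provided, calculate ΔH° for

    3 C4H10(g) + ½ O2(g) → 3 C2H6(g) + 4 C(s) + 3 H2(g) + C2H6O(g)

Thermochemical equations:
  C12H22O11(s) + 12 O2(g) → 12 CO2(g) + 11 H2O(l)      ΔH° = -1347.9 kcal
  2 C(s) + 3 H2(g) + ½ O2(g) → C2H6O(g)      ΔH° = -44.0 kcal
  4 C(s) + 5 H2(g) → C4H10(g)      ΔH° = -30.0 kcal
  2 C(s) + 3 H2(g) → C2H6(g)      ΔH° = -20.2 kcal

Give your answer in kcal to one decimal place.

equation 1: not needed (C12H22O11(s) appears nowhere else).
equation 2 as written (C2H6O(g) already on the product side): -44.0 kcal
equation 3 reversed and × 3 (C4H10(g) must end up as a reactant; ×3 to match 3 C4H10(g) in the target): (-3)·(-30.0) = +90.0 kcal
equation 4 × 3 (scale by 3 for the 3 C2H6(g)): (3)·(-20.2) = -60.6 kcal
Combining the equations, ΔH° = (-44.0) + (+90.0) + (-60.6) = -14.6 kcal

ΔH° = -14.6 kcal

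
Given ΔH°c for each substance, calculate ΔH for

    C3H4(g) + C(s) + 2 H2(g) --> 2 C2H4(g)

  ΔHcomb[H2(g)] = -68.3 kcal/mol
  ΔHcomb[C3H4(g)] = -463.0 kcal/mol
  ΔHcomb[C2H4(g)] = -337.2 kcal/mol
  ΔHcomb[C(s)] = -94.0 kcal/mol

ΔH = -19.2 kcal/mol

With combustion enthalpies, reactants minus products:
= [1·(-463.0) + 1·(-94.0) + 2·(-68.3)] − [2·(-337.2)]
= -19.2 kcal/mol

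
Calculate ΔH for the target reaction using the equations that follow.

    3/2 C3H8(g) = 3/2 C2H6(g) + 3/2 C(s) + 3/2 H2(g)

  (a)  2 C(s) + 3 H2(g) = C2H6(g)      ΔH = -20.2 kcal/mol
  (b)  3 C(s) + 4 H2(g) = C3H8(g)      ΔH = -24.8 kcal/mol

ΔH = 6.9 kcal/mol

(a) × 3/2 (scale by 3/2 for the 3/2 C2H6(g)): (3/2)·(-20.2) = -30.3 kcal/mol
(b) reversed and × 3/2 (reverse to put C3H8(g) on the reactant side; ×3/2 to match 3/2 C3H8(g) in the target): (-3/2)·(-24.8) = +37.2 kcal/mol
Since enthalpy is a state function, ΔH = (3/2)·(-20.2) + (-3/2)·(-24.8) = 6.9 kcal/mol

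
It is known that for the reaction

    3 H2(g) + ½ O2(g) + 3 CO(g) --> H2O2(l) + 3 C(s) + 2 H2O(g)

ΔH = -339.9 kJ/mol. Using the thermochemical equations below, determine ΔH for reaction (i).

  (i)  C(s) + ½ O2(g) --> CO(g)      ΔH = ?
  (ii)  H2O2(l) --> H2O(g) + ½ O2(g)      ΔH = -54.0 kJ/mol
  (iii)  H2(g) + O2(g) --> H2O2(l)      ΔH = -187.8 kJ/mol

ΔH = -110.5 kJ/mol

(i) reversed and × 3 (reverse to put CO(g) on the reactant side; scale by 3 for the 3 CO(g)): contributes −3·x
(ii) × 2 (scale by 2 for the 2 H2O(g)): (2)·(-54.0) = -108.0 kJ/mol
(iii) × 3 (scale by 3 for the 3 H2(g)): (3)·(-187.8) = -563.4 kJ/mol
-339.9 = (-108.0) + (-563.4) − 3·x
x = (-339.9 − (-671.4)) / (-3) = -110.5 kJ/mol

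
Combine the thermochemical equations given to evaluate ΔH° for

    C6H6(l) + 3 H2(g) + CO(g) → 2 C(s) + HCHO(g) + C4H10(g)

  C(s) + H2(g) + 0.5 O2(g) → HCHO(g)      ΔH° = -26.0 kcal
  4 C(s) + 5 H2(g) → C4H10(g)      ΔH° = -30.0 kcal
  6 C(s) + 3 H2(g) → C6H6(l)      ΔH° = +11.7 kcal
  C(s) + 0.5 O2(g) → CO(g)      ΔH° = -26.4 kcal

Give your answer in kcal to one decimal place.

equation 1 as written (HCHO(g) already on the product side): -26.0 kcal
equation 2 as written (C4H10(g) already on the product side): -30.0 kcal
equation 3 reversed (reverse to put C6H6(l) on the reactant side): -11.7 kcal
equation 4 reversed (reverse to put CO(g) on the reactant side): +26.4 kcal
ΔH° = (-26.0) + (-30.0) + (-11.7) + (+26.4) = -41.3 kcal

ΔH° = -41.3 kcal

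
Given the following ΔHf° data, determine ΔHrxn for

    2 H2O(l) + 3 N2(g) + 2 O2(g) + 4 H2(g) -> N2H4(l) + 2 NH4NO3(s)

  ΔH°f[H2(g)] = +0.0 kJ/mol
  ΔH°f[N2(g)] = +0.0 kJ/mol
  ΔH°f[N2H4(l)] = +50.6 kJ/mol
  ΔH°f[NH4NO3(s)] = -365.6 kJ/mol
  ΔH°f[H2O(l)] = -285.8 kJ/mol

Products: 1·(+50.6) + 2·(-365.6) = -680.6
Reactants: 2·(-285.8) + 3·(+0.0) + 2·(+0.0) + 4·(+0.0) = -571.6
ΔHrxn = (-680.6) − (-571.6) = -109.0 kJ/mol

ΔHrxn = -109.0 kJ/mol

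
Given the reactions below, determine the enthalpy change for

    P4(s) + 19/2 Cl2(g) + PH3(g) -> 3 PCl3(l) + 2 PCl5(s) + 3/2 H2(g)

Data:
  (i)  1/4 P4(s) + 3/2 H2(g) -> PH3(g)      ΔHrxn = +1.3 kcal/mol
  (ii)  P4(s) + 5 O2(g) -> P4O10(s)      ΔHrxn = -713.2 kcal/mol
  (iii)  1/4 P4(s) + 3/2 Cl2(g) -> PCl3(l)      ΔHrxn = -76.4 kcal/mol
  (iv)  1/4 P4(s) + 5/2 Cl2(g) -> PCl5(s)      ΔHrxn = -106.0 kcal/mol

ΔHrxn = -442.5 kcal/mol

(i) reversed (reverse to put PH3(g) on the reactant side): -1.3 kcal/mol
(ii): not needed (P4O10(s) appears nowhere else).
(iii) × 3 (×3 to match 3 PCl3(l) in the target): (3)·(-76.4) = -229.2 kcal/mol
(iv) × 2 (scale by 2 for the 2 PCl5(s)): (2)·(-106.0) = -212.0 kcal/mol
Summing the manipulated equations, ΔHrxn = (-1)·(+1.3) + (3)·(-76.4) + (2)·(-106.0) = -442.5 kcal/mol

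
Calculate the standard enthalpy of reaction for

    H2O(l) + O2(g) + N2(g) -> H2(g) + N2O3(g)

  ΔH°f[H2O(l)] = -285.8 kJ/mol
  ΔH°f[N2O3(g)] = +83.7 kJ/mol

ΔH°rxn = Σ nΔHf°(products) − Σ nΔHf°(reactants).
Products: 1·(+0.0) + 1·(+83.7) = +83.7
Reactants: 1·(-285.8) + 1·(+0.0) + 1·(+0.0) = -285.8
ΔH°rxn = (+83.7) − (-285.8) = 369.5 kJ/mol

ΔH°rxn = 369.5 kJ/mol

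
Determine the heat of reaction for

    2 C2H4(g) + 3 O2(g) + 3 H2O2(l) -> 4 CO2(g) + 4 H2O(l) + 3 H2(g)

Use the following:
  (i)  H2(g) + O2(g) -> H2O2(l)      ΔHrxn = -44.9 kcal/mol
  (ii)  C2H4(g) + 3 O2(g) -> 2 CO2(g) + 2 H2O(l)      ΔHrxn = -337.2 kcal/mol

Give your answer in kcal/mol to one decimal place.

ΔHrxn = -539.7 kcal/mol

(i) reversed and × 3 (reverse to put H2O2(l) on the reactant side; ×3 to match 3 H2O2(l) in the target): (-3)·(-44.9) = +134.7 kcal/mol
(ii) × 2 (scale by 2 for the 2 C2H4(g)): (2)·(-337.2) = -674.4 kcal/mol
Summing the manipulated equations, ΔHrxn = (-3)·(-44.9) + (2)·(-337.2) = -539.7 kcal/mol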